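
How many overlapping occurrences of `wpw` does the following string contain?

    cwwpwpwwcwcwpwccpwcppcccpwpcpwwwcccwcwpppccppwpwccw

Sliding a length-3 window over the 51 characters (49 positions):
  position 3–5: wpw
  position 5–7: wpw
  position 12–14: wpw
  position 46–48: wpw

4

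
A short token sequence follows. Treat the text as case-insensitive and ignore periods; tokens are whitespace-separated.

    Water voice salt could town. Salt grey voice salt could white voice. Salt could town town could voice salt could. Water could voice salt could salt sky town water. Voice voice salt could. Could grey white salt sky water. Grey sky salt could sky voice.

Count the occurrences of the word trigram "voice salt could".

Scanning the 43 overlapping trigram windows for "voice salt could":
  position 2–4: voice salt could
  position 8–10: voice salt could
  position 12–14: voice salt could
  position 18–20: voice salt could
  position 23–25: voice salt could
  position 31–33: voice salt could

6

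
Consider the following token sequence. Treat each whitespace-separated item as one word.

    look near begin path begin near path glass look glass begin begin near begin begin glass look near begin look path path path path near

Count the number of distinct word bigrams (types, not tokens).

16

25 tokens → 24 bigram windows in total.
Repeated bigrams (each contributes count−1 duplicates):
  near begin: 3
  path path: 3
  begin begin: 2
  begin near: 2
  glass look: 2
  look near: 2
8 duplicate windows → 24 − 8 = 16 distinct.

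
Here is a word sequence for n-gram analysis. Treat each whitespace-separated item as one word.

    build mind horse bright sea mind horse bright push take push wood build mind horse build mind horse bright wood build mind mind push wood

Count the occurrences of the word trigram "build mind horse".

3

Scanning the 23 overlapping trigram windows for "build mind horse":
  position 1–3: build mind horse
  position 13–15: build mind horse
  position 16–18: build mind horse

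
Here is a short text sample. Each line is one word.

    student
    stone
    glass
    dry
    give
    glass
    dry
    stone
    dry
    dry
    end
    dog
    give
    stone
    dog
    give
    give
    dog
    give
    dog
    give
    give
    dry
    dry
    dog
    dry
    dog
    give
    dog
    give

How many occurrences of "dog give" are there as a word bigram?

Scanning the 29 overlapping bigram windows for "dog give":
  position 12–13: dog give
  position 15–16: dog give
  position 18–19: dog give
  position 20–21: dog give
  position 27–28: dog give
  position 29–30: dog give

6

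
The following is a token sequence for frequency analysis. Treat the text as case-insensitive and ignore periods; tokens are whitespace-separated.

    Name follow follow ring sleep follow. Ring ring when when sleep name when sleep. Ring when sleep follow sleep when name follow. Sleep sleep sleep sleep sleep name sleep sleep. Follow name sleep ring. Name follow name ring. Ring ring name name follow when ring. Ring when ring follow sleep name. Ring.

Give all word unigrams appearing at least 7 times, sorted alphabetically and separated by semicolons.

follow; name; ring; sleep; when

Unigram counts meeting the condition (at least 7 times):
  follow: 9
  name: 10
  ring: 12
  sleep: 14
  when: 7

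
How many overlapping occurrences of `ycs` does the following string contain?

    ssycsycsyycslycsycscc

5

Sliding a length-3 window over the 21 characters (19 positions):
  position 3–5: ycs
  position 6–8: ycs
  position 10–12: ycs
  position 14–16: ycs
  position 17–19: ycs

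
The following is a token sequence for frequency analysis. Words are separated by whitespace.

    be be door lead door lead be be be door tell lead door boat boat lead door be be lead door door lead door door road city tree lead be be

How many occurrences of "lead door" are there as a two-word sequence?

Scanning the 30 overlapping bigram windows for "lead door":
  position 4–5: lead door
  position 12–13: lead door
  position 16–17: lead door
  position 20–21: lead door
  position 23–24: lead door

5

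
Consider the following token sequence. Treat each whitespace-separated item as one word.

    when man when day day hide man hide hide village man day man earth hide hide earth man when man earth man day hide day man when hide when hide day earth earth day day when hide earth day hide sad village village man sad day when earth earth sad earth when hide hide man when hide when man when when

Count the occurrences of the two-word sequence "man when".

Scanning the 60 overlapping bigram windows for "man when":
  position 2–3: man when
  position 18–19: man when
  position 26–27: man when
  position 55–56: man when
  position 59–60: man when

5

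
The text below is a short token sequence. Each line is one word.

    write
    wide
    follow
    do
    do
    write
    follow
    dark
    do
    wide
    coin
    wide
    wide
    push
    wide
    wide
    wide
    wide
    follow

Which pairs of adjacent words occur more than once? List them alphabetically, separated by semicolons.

wide follow; wide wide

Bigram counts meeting the condition (more than once):
  wide follow: 2
  wide wide: 4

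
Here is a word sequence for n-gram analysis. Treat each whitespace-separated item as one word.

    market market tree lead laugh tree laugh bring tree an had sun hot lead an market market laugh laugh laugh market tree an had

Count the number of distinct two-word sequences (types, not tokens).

24 tokens → 23 bigram windows in total.
Repeated bigrams (each contributes count−1 duplicates):
  an had: 2
  laugh laugh: 2
  market market: 2
  market tree: 2
  tree an: 2
5 duplicate windows → 23 − 5 = 18 distinct.

18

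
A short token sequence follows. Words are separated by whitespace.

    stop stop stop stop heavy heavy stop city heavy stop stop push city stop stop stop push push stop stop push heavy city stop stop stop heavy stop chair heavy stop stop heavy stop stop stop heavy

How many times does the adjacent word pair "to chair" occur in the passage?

Scanning the 36 overlapping bigram windows for "to chair":
  (none found)

0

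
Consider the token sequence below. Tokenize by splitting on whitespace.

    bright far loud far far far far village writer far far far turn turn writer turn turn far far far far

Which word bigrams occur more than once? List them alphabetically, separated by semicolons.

far far; turn turn

Bigram counts meeting the condition (more than once):
  far far: 8
  turn turn: 2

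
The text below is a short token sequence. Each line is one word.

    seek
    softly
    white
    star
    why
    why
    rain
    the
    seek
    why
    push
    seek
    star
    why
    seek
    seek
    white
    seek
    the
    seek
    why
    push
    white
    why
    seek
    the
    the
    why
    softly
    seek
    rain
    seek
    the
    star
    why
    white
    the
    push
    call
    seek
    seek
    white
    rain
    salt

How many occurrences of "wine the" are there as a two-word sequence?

0

Scanning the 43 overlapping bigram windows for "wine the":
  (none found)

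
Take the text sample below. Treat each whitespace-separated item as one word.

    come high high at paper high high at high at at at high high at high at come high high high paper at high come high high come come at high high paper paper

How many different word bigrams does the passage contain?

34 tokens → 33 bigram windows in total.
Repeated bigrams (each contributes count−1 duplicates):
  high high: 7
  at high: 5
  high at: 5
  come high: 3
  at at: 2
  high come: 2
  high paper: 2
19 duplicate windows → 33 − 19 = 14 distinct.

14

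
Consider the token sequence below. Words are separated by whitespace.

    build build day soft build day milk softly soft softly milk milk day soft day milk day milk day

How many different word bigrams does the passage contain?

12

19 tokens → 18 bigram windows in total.
Repeated bigrams (each contributes count−1 duplicates):
  day milk: 3
  milk day: 3
  build day: 2
  day soft: 2
6 duplicate windows → 18 − 6 = 12 distinct.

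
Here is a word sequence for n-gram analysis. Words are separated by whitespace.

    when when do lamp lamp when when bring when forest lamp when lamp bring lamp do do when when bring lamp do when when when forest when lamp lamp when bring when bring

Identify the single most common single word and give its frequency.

Unigram frequencies (highest first):
  when: 14
  lamp: 8
  bring: 5
  do: 4
  forest: 2

"when", 14 times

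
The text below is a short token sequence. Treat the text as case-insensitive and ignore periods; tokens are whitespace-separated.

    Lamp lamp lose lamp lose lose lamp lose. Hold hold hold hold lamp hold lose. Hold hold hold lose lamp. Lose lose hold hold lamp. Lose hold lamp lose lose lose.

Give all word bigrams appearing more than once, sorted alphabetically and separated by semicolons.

hold hold; hold lamp; hold lose; lamp lose; lose hold; lose lamp; lose lose

Bigram counts meeting the condition (more than once):
  hold hold: 6
  hold lamp: 3
  hold lose: 2
  lamp lose: 6
  lose hold: 4
  lose lamp: 3
  lose lose: 4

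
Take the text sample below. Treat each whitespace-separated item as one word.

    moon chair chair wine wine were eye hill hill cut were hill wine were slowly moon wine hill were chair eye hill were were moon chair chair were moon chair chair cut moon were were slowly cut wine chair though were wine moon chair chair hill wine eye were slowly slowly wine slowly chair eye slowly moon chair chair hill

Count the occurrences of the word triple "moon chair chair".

Scanning the 58 overlapping trigram windows for "moon chair chair":
  position 1–3: moon chair chair
  position 25–27: moon chair chair
  position 29–31: moon chair chair
  position 43–45: moon chair chair
  position 57–59: moon chair chair

5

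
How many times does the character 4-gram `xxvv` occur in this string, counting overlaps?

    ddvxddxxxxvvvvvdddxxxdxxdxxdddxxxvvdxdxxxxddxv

2

Sliding a length-4 window over the 46 characters (43 positions):
  position 9–12: xxvv
  position 32–35: xxvv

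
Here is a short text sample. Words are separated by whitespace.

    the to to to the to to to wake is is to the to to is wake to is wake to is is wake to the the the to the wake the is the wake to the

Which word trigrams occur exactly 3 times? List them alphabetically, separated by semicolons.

Trigram counts meeting the condition (exactly 3 times):
  is wake to: 3
  the to to: 3

is wake to; the to to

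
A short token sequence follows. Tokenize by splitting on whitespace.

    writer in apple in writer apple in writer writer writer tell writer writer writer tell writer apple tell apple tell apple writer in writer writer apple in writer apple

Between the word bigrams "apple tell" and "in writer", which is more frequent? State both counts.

"apple tell": 2 occurrences
"in writer": 4 occurrences

"in writer" (4 vs 2)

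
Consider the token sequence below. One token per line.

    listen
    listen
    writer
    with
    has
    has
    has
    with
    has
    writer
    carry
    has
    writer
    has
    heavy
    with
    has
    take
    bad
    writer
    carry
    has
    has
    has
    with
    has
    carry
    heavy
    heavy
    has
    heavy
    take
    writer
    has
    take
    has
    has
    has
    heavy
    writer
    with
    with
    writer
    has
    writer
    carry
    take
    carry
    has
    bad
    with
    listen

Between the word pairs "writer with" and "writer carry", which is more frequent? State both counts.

"writer with": 2 occurrences
"writer carry": 3 occurrences

"writer carry" (3 vs 2)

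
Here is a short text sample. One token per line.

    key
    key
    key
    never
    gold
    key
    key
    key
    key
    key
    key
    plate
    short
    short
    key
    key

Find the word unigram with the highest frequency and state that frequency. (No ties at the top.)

Unigram frequencies (highest first):
  key: 11
  short: 2
  never: 1
  gold: 1
  plate: 1

"key", 11 times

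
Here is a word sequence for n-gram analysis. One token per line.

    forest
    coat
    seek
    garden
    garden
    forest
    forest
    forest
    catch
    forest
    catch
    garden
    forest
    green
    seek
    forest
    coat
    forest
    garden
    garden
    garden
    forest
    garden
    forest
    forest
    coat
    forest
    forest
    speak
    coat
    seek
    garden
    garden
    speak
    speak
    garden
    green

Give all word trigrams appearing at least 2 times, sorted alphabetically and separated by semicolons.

coat seek garden; forest coat forest; garden forest forest; garden garden forest; seek garden garden

Trigram counts meeting the condition (at least 2 times):
  coat seek garden: 2
  forest coat forest: 2
  garden forest forest: 2
  garden garden forest: 2
  seek garden garden: 2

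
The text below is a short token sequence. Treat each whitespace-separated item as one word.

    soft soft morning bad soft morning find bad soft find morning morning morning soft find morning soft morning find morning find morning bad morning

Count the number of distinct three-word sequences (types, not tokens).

19

24 tokens → 22 trigram windows in total.
Repeated trigrams (each contributes count−1 duplicates):
  morning find morning: 2
  soft find morning: 2
  soft morning find: 2
3 duplicate windows → 22 − 3 = 19 distinct.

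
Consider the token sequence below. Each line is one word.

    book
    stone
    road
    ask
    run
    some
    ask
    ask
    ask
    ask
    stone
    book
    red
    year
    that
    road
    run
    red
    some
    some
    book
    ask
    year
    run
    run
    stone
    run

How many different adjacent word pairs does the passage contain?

27 tokens → 26 bigram windows in total.
Repeated bigrams (each contributes count−1 duplicates):
  ask ask: 3
2 duplicate windows → 26 − 2 = 24 distinct.

24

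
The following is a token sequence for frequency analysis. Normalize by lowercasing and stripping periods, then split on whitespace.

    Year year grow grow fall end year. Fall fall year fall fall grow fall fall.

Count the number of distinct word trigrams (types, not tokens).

15 tokens → 13 trigram windows in total.
Repeated trigrams (each contributes count−1 duplicates):
  year fall fall: 2
1 duplicate windows → 13 − 1 = 12 distinct.

12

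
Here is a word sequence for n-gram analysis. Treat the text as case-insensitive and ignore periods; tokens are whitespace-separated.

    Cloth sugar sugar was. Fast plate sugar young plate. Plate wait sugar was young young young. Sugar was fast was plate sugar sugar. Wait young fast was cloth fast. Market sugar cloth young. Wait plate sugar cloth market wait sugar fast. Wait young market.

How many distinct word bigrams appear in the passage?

44 tokens → 43 bigram windows in total.
Repeated bigrams (each contributes count−1 duplicates):
  plate sugar: 3
  sugar was: 3
  fast was: 2
  sugar cloth: 2
  sugar sugar: 2
  wait sugar: 2
  wait young: 2
  was fast: 2
  … (1 more repeated)
11 duplicate windows → 43 − 11 = 32 distinct.

32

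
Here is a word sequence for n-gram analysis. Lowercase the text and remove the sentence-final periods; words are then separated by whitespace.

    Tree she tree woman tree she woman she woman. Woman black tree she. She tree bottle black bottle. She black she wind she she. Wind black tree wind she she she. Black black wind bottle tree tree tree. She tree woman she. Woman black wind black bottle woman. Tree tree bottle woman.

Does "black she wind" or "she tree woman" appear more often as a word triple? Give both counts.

"she tree woman" (2 vs 1)

"black she wind": 1 occurrence
"she tree woman": 2 occurrences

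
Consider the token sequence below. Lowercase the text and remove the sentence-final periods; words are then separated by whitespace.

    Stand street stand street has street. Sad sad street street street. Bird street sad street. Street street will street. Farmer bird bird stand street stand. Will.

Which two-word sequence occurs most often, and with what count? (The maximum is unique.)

"street street", 4 times

Bigram frequencies (highest first):
  street street: 4
  stand street: 3
  street stand: 2
  street sad: 2
  sad street: 2
  street has: 1
  … (11 more, each ≤ 1)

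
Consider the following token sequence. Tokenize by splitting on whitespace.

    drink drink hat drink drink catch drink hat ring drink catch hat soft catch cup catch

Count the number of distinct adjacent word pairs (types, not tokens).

12

16 tokens → 15 bigram windows in total.
Repeated bigrams (each contributes count−1 duplicates):
  drink catch: 2
  drink drink: 2
  drink hat: 2
3 duplicate windows → 15 − 3 = 12 distinct.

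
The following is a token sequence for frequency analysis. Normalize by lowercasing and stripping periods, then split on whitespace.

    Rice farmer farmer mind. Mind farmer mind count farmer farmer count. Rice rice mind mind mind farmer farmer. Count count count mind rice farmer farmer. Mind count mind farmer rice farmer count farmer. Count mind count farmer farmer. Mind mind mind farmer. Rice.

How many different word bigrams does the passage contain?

43 tokens → 42 bigram windows in total.
Repeated bigrams (each contributes count−1 duplicates):
  farmer farmer: 5
  mind mind: 5
  farmer count: 4
  farmer mind: 4
  mind farmer: 4
  count farmer: 3
  count mind: 3
  mind count: 3
  … (3 more repeated)
27 duplicate windows → 42 − 27 = 15 distinct.

15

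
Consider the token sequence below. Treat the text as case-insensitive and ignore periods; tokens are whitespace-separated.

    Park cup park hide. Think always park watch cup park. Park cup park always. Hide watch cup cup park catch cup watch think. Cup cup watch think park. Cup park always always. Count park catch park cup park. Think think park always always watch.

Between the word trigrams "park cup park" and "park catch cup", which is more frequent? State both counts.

"park cup park": 4 occurrences
"park catch cup": 1 occurrence

"park cup park" (4 vs 1)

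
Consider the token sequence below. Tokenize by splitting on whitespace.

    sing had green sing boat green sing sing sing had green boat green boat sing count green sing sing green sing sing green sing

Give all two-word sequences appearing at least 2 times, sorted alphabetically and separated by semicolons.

Bigram counts meeting the condition (at least 2 times):
  boat green: 2
  green boat: 2
  green sing: 5
  had green: 2
  sing green: 2
  sing had: 2
  sing sing: 4

boat green; green boat; green sing; had green; sing green; sing had; sing sing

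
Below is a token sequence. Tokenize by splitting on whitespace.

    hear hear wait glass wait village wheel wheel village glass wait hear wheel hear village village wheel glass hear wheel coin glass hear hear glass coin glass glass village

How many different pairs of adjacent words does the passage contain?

22

29 tokens → 28 bigram windows in total.
Repeated bigrams (each contributes count−1 duplicates):
  coin glass: 2
  glass hear: 2
  glass wait: 2
  hear hear: 2
  hear wheel: 2
  village wheel: 2
6 duplicate windows → 28 − 6 = 22 distinct.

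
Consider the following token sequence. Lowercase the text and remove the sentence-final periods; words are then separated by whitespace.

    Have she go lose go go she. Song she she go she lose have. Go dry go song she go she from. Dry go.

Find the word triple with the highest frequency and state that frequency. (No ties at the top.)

"she go she", 2 times

Trigram frequencies (highest first):
  she go she: 2
  have she go: 1
  she go lose: 1
  go lose go: 1
  lose go go: 1
  go go she: 1
  … (15 more, each ≤ 1)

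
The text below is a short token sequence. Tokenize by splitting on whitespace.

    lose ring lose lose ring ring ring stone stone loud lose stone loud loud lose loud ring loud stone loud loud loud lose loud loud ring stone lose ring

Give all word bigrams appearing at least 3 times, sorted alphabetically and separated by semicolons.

Bigram counts meeting the condition (at least 3 times):
  lose ring: 3
  loud lose: 3
  loud loud: 4
  stone loud: 3

lose ring; loud lose; loud loud; stone loud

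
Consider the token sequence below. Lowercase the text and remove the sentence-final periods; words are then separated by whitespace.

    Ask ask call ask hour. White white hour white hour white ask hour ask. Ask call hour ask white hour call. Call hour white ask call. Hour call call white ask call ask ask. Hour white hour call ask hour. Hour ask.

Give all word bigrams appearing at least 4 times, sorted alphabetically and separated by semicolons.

ask call; ask hour; hour white; white hour

Bigram counts meeting the condition (at least 4 times):
  ask call: 4
  ask hour: 4
  hour white: 5
  white hour: 4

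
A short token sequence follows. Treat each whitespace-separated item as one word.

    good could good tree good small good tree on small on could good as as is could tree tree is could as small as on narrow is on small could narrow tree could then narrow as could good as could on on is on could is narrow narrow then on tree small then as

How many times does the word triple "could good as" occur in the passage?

Scanning the 52 overlapping trigram windows for "could good as":
  position 12–14: could good as
  position 37–39: could good as

2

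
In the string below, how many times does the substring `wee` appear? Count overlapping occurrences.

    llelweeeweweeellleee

2

Sliding a length-3 window over the 20 characters (18 positions):
  position 5–7: wee
  position 11–13: wee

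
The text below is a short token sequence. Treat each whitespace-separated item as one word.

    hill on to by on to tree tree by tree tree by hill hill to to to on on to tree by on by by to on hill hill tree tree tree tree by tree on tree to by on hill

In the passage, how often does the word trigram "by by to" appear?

1

Scanning the 39 overlapping trigram windows for "by by to":
  position 24–26: by by to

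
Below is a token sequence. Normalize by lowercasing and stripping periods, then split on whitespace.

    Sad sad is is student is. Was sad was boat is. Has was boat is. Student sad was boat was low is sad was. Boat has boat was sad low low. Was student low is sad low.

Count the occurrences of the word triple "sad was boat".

Scanning the 35 overlapping trigram windows for "sad was boat":
  position 8–10: sad was boat
  position 17–19: sad was boat
  position 23–25: sad was boat

3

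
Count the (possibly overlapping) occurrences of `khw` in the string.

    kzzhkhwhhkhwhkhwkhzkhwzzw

Sliding a length-3 window over the 25 characters (23 positions):
  position 5–7: khw
  position 10–12: khw
  position 14–16: khw
  position 20–22: khw

4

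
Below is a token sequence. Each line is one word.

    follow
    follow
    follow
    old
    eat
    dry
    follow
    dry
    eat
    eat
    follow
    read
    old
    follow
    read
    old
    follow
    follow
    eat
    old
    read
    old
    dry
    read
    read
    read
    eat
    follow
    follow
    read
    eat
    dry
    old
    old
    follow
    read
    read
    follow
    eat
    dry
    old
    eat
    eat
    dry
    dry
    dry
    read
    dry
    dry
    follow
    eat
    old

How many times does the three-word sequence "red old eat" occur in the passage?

Scanning the 50 overlapping trigram windows for "red old eat":
  (none found)

0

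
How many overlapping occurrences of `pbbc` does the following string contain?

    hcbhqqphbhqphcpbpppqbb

0

Sliding a length-4 window over the 22 characters (19 positions):
  (no match at any position)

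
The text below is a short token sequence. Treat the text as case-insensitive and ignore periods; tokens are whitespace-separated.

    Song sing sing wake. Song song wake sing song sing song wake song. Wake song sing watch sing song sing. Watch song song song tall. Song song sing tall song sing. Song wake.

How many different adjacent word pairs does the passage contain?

14

33 tokens → 32 bigram windows in total.
Repeated bigrams (each contributes count−1 duplicates):
  song sing: 6
  sing song: 4
  song song: 4
  song wake: 4
  wake song: 3
  sing watch: 2
  tall song: 2
18 duplicate windows → 32 − 18 = 14 distinct.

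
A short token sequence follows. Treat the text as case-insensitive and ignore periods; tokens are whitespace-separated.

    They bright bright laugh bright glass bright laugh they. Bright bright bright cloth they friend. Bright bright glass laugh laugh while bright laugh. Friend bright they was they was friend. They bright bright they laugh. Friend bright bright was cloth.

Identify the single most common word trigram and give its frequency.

Trigram frequencies (highest first):
  they bright bright: 3
  friend bright bright: 2
  laugh friend bright: 2
  bright bright laugh: 1
  bright laugh bright: 1
  laugh bright glass: 1
  … (28 more, each ≤ 1)

"they bright bright", 3 times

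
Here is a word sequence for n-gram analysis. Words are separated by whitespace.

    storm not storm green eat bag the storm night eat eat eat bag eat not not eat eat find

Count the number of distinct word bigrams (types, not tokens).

19 tokens → 18 bigram windows in total.
Repeated bigrams (each contributes count−1 duplicates):
  eat eat: 3
  eat bag: 2
3 duplicate windows → 18 − 3 = 15 distinct.

15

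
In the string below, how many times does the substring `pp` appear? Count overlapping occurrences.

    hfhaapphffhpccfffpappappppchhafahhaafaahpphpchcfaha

6

Sliding a length-2 window over the 51 characters (50 positions):
  position 6–7: pp
  position 20–21: pp
  position 23–24: pp
  position 24–25: pp
  position 25–26: pp
  position 41–42: pp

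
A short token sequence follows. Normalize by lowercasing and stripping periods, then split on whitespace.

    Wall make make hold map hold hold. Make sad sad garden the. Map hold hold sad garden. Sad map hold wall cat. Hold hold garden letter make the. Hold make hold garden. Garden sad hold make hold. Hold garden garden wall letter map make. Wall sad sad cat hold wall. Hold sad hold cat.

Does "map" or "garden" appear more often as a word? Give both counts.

"garden" (7 vs 4)

"map": 4 occurrences
"garden": 7 occurrences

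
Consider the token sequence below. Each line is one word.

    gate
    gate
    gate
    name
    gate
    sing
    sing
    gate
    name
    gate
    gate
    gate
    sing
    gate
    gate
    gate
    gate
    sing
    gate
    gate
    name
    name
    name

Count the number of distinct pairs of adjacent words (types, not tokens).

23 tokens → 22 bigram windows in total.
Repeated bigrams (each contributes count−1 duplicates):
  gate gate: 8
  gate name: 3
  gate sing: 3
  sing gate: 3
  name gate: 2
  name name: 2
15 duplicate windows → 22 − 15 = 7 distinct.

7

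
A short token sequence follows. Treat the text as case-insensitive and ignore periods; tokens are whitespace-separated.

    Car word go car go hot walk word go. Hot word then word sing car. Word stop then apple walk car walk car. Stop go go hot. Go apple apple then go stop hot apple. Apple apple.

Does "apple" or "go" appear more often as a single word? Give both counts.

"apple": 6 occurrences
"go": 7 occurrences

"go" (7 vs 6)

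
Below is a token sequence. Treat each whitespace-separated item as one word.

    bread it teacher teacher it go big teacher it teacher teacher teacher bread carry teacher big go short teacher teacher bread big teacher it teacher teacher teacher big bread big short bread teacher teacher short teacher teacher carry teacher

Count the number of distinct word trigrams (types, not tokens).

39 tokens → 37 trigram windows in total.
Repeated trigrams (each contributes count−1 duplicates):
  it teacher teacher: 3
  big teacher it: 2
  short teacher teacher: 2
  teacher it teacher: 2
  teacher teacher bread: 2
  teacher teacher teacher: 2
7 duplicate windows → 37 − 7 = 30 distinct.

30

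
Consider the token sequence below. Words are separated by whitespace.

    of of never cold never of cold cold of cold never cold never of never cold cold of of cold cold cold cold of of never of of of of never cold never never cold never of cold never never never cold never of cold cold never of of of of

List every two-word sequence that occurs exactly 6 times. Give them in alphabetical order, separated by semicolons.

cold cold; never cold; never of

Bigram counts meeting the condition (exactly 6 times):
  cold cold: 6
  never cold: 6
  never of: 6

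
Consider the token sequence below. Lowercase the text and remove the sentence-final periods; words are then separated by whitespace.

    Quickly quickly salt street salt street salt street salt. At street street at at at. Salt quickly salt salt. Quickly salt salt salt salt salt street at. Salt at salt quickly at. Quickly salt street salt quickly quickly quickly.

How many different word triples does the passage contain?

39 tokens → 37 trigram windows in total.
Repeated trigrams (each contributes count−1 duplicates):
  salt street salt: 4
  salt salt salt: 3
  at salt quickly: 2
  quickly salt salt: 2
  quickly salt street: 2
  salt quickly salt: 2
  street salt street: 2
10 duplicate windows → 37 − 10 = 27 distinct.

27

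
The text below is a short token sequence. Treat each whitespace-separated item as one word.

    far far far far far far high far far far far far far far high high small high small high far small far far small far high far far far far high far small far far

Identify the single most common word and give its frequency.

"far", 24 times

Unigram frequencies (highest first):
  far: 24
  high: 7
  small: 5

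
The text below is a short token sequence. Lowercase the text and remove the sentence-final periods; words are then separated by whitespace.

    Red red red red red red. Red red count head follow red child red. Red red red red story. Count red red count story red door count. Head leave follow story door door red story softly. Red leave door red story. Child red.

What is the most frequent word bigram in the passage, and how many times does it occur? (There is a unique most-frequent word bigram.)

Bigram frequencies (highest first):
  red red: 12
  red story: 3
  red count: 2
  count head: 2
  child red: 2
  door red: 2
  … (19 more, each ≤ 1)

"red red", 12 times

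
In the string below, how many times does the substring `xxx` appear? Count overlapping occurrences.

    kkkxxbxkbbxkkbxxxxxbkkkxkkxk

Sliding a length-3 window over the 28 characters (26 positions):
  position 15–17: xxx
  position 16–18: xxx
  position 17–19: xxx

3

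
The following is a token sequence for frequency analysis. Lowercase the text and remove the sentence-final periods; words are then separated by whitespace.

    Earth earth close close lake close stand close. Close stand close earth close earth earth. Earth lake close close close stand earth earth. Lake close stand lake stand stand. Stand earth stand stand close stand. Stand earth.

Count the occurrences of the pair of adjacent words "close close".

Scanning the 36 overlapping bigram windows for "close close":
  position 3–4: close close
  position 8–9: close close
  position 18–19: close close
  position 19–20: close close

4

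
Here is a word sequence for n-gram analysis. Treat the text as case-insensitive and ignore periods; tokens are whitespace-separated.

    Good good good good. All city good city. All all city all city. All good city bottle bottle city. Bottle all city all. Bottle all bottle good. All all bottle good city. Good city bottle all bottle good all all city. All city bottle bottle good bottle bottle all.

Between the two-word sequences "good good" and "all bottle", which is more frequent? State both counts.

"all bottle" (4 vs 3)

"good good": 3 occurrences
"all bottle": 4 occurrences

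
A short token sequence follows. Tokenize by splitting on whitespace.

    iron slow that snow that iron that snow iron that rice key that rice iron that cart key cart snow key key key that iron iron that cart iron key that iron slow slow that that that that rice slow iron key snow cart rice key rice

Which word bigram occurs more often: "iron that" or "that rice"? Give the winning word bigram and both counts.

"iron that" (4 vs 3)

"iron that": 4 occurrences
"that rice": 3 occurrences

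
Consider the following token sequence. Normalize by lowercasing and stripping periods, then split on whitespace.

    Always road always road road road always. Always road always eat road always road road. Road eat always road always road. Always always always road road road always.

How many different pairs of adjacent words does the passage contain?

8

28 tokens → 27 bigram windows in total.
Repeated bigrams (each contributes count−1 duplicates):
  always road: 7
  road always: 7
  road road: 6
  always always: 3
19 duplicate windows → 27 − 19 = 8 distinct.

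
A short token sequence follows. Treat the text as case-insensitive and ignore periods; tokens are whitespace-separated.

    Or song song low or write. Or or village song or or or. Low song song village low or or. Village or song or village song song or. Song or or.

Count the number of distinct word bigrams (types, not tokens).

15

31 tokens → 30 bigram windows in total.
Repeated bigrams (each contributes count−1 duplicates):
  or or: 5
  song or: 4
  or song: 3
  or village: 3
  song song: 3
  low or: 2
  village song: 2
15 duplicate windows → 30 − 15 = 15 distinct.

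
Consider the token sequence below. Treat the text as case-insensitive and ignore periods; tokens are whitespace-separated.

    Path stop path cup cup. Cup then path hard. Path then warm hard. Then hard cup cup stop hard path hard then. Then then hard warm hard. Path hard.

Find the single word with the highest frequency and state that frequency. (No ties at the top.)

"hard", 8 times

Unigram frequencies (highest first):
  hard: 8
  path: 6
  then: 6
  cup: 5
  stop: 2
  warm: 2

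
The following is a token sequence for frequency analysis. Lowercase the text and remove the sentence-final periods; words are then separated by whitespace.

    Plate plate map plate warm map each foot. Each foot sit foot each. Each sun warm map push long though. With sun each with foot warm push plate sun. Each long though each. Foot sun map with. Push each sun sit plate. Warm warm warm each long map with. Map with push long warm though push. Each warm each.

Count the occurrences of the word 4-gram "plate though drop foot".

Scanning the 56 overlapping 4-gram windows for "plate though drop foot":
  (none found)

0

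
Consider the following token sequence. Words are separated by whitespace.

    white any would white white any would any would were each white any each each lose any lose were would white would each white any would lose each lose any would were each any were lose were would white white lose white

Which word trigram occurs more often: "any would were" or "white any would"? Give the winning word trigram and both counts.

"white any would" (3 vs 2)

"any would were": 2 occurrences
"white any would": 3 occurrences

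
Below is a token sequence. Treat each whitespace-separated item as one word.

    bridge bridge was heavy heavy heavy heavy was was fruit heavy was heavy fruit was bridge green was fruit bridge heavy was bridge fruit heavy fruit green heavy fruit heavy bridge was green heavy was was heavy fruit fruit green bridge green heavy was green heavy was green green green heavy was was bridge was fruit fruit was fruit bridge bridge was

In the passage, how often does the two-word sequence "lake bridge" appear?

Scanning the 61 overlapping bigram windows for "lake bridge":
  (none found)

0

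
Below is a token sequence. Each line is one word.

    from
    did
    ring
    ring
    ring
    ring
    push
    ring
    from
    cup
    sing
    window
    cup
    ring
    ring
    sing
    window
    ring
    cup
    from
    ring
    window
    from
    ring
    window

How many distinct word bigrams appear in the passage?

18

25 tokens → 24 bigram windows in total.
Repeated bigrams (each contributes count−1 duplicates):
  ring ring: 4
  from ring: 2
  ring window: 2
  sing window: 2
6 duplicate windows → 24 − 6 = 18 distinct.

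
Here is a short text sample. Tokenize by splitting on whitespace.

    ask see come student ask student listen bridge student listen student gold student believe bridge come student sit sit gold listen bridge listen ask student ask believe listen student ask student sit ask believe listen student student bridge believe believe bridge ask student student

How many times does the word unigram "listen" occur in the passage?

6

Scanning the 44 tokens for "listen":
  position 7: listen
  position 10: listen
  position 21: listen
  position 23: listen
  position 28: listen
  position 35: listen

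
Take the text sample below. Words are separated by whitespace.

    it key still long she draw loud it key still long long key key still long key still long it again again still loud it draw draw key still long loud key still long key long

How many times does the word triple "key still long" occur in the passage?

Scanning the 34 overlapping trigram windows for "key still long":
  position 2–4: key still long
  position 9–11: key still long
  position 14–16: key still long
  position 17–19: key still long
  position 28–30: key still long
  position 32–34: key still long

6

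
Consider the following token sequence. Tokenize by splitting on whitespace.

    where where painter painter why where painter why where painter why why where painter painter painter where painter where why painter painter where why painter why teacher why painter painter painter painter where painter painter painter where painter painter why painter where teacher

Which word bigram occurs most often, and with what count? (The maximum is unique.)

Bigram frequencies (highest first):
  painter painter: 10
  where painter: 7
  painter where: 6
  painter why: 5
  why painter: 4
  why where: 3
  … (6 more, each ≤ 2)

"painter painter", 10 times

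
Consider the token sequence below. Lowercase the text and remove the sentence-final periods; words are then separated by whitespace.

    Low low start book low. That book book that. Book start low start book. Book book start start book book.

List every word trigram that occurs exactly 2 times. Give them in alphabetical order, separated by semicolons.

Trigram counts meeting the condition (exactly 2 times):
  low start book: 2
  start book book: 2

low start book; start book book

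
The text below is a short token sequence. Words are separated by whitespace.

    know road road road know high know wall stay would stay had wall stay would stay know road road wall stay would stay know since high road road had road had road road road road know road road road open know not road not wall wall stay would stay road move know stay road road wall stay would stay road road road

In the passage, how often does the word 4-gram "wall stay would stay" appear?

Scanning the 59 overlapping 4-gram windows for "wall stay would stay":
  position 8–11: wall stay would stay
  position 13–16: wall stay would stay
  position 20–23: wall stay would stay
  position 46–49: wall stay would stay
  position 56–59: wall stay would stay

5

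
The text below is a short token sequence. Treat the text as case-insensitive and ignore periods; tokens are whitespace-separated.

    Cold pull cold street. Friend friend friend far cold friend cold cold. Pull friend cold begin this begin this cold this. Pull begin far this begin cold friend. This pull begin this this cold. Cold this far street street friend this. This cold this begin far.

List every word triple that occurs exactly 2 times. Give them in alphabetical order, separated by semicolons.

this cold this; this pull begin; this this cold

Trigram counts meeting the condition (exactly 2 times):
  this cold this: 2
  this pull begin: 2
  this this cold: 2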